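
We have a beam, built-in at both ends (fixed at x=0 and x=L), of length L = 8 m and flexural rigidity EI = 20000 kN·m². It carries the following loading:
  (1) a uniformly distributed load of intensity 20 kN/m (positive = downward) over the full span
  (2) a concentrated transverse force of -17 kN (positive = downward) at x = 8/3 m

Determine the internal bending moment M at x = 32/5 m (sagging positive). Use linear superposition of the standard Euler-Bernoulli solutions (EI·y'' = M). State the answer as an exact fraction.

Load 1 — uniform load w=20 kN/m over full span:
  M_1 = wLx/2 - wL²/12 - wx²/2 = 20·8·(32/5)/2 - 20·8²/12 - 20·(32/5)²/2 = -64/15 kN·m
Load 2 — point force P=-17 kN at a=8/3 m (b=L-a=16/3):
  M_2 = Pa²(a+3b)(L-x)/L³ - Pa²b/L²  [x>a] = (-17)·(8/3)²·((8/3)+3·(16/3))·(8-(32/5))/8³ - (-17)·(8/3)²·(16/3)/8² = 136/45 kN·m
Superposition: M = Σ M_i = -56/45 kN·m ≈ -1.244444 kN·m

M(32/5) = -56/45 kN·m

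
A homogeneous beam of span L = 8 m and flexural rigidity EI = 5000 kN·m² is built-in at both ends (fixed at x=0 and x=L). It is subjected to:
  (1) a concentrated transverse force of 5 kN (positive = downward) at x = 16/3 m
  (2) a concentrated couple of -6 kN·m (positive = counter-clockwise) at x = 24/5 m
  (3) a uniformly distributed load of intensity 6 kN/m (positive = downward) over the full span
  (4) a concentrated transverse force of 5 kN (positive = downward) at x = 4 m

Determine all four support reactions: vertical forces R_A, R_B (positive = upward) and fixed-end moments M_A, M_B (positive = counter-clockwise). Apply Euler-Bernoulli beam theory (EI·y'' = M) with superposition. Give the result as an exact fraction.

R_A = 36067/1350 kN, M_A = 25679/675 kN·m, R_B = 42233/1350 kN, M_B = -29461/675 kN·m

Load 1 — point force P=5 kN at a=16/3 m (b=L-a=8/3):
  R_A = Pb²(3a+b)/L³ = 5·(8/3)²·(3·(16/3)+(8/3))/8³ = 35/27 kN
  M_A = Pab²/L² = 5·(16/3)·(8/3)²/8² = 80/27 kN·m
  R_B = Pa²(a+3b)/L³ = 5·(16/3)²·((16/3)+3·(8/3))/8³ = 100/27 kN
  M_B = -Pa²b/L² = -5·(16/3)²·(8/3)/8² = -160/27 kN·m
Load 2 — applied couple M₀=-6 kN·m at a=24/5 m (b=L-a=16/5):
  R_A = 6M₀ab/L³ = 6·(-6)·(24/5)·(16/5)/8³ = -27/25 kN
  M_A = M₀b(2a-b)/L² = (-6)·(16/5)·(2·(24/5)-(16/5))/8² = -48/25 kN·m
  R_B = -6M₀ab/L³ = -6·(-6)·(24/5)·(16/5)/8³ = 27/25 kN
  M_B = M₀a(2b-a)/L² = (-6)·(24/5)·(2·(16/5)-(24/5))/8² = -18/25 kN·m
Load 3 — uniform load w=6 kN/m over full span:
  R_A = wL/2 = 6·8/2 = 24 kN
  M_A = wL²/12 = 6·8²/12 = 32 kN·m
  R_B = wL/2 = 6·8/2 = 24 kN
  M_B = -wL²/12 = -6·8²/12 = -32 kN·m
Load 4 — point force P=5 kN at a=4 m (b=L-a=4):
  R_A = Pb²(3a+b)/L³ = 5·4²·(3·4+4)/8³ = 5/2 kN
  M_A = Pab²/L² = 5·4·4²/8² = 5 kN·m
  R_B = Pa²(a+3b)/L³ = 5·4²·(4+3·4)/8³ = 5/2 kN
  M_B = -Pa²b/L² = -5·4²·4/8² = -5 kN·m
Superposition: R_A = 36067/1350 kN, M_A = 25679/675 kN·m, R_B = 42233/1350 kN, M_B = -29461/675 kN·m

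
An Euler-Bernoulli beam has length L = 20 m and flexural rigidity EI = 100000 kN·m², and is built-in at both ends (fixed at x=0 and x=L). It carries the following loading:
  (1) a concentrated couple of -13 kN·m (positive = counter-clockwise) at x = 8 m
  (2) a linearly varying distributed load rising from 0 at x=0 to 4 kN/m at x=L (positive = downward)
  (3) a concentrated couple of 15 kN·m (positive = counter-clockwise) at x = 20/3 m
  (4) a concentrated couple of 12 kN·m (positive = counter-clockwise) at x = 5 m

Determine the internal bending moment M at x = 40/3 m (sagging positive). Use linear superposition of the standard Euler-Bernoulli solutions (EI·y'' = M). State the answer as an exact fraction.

Load 1 — applied couple M₀=-13 kN·m at a=8 m (b=L-a=12):
  M_1 = R_Ax - M_A - M₀  [x>a] with R_A=-117/125, M_A=-39/25 = (-117/125)·(40/3) - (-39/25) - (-13) = 52/25 kN·m
Load 2 — triangular load w₀=4 kN/m (0→w₀ over full span):
  M_2 = 3w₀Lx/20 - w₀L²/30 - w₀x³/(6L) = 3·4·20·(40/3)/20 - 4·20²/30 - 4·(40/3)³/(6·20) = 2240/81 kN·m
Load 3 — applied couple M₀=15 kN·m at a=20/3 m (b=L-a=40/3):
  M_3 = R_Ax - M_A - M₀  [x>a] with R_A=1, M_A=0 = 1·(40/3) - 0 - 15 = -5/3 kN·m
Load 4 — applied couple M₀=12 kN·m at a=5 m (b=L-a=15):
  M_4 = R_Ax - M_A - M₀  [x>a] with R_A=27/40, M_A=-9/4 = (27/40)·(40/3) - (-9/4) - 12 = -3/4 kN·m
Superposition: M = Σ M_i = 221273/8100 kN·m ≈ 27.317654 kN·m

M(40/3) = 221273/8100 kN·m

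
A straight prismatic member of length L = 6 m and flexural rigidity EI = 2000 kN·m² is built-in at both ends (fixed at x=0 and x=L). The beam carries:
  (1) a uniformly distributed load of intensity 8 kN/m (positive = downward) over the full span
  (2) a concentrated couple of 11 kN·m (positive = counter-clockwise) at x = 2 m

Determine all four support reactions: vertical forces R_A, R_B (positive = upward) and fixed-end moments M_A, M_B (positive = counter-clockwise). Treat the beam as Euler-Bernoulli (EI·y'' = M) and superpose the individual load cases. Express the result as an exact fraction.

R_A = 238/9 kN, M_A = 24 kN·m, R_B = 194/9 kN, M_B = -61/3 kN·m

Load 1 — uniform load w=8 kN/m over full span:
  R_A = wL/2 = 8·6/2 = 24 kN
  M_A = wL²/12 = 8·6²/12 = 24 kN·m
  R_B = wL/2 = 8·6/2 = 24 kN
  M_B = -wL²/12 = -8·6²/12 = -24 kN·m
Load 2 — applied couple M₀=11 kN·m at a=2 m (b=L-a=4):
  R_A = 6M₀ab/L³ = 6·11·2·4/6³ = 22/9 kN
  M_A = M₀b(2a-b)/L² = 11·4·(2·2-4)/6² = 0 kN·m
  R_B = -6M₀ab/L³ = -6·11·2·4/6³ = -22/9 kN
  M_B = M₀a(2b-a)/L² = 11·2·(2·4-2)/6² = 11/3 kN·m
Superposition: R_A = 238/9 kN, M_A = 24 kN·m, R_B = 194/9 kN, M_B = -61/3 kN·m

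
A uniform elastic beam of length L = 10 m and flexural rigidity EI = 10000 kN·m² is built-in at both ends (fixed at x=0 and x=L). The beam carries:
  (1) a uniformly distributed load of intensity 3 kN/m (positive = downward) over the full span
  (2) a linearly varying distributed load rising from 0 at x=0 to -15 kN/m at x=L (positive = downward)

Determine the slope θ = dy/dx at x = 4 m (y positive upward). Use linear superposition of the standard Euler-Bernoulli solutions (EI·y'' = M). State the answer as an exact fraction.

θ(4) = 3/1250 rad

Load 1 — uniform load w=3 kN/m over full span:
  θ_1 = -wx(L-x)(L-2x)/(12EI) = -3·4·(10-4)·(10-2·4)/(12·10000) = -3/2500 rad
Load 2 — triangular load w₀=-15 kN/m (0→w₀ over full span):
  θ_2 = -w₀(2x(L-x)(L-2x)(x+2L)+x²(L-x)²)/(120LEI) = -(-15)·(2·4·(10-4)·(10-2·4)·(4+2·10)+4²·(10-4)²)/(120·10·10000) = 9/2500 rad
Superposition: θ = Σ θ_i = 3/1250 rad ≈ 0.002400 rad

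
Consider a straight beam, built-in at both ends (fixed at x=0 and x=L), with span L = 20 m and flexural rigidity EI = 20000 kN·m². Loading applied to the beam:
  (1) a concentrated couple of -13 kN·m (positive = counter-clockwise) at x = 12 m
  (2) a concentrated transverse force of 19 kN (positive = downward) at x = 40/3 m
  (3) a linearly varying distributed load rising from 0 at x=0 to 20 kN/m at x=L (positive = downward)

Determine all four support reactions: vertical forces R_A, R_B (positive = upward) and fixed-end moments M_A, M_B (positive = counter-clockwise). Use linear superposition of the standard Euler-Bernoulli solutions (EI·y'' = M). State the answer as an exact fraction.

R_A = 215966/3375 kN, M_A = 196192/675 kN·m, R_B = 523159/3375 kN, M_B = -309053/675 kN·m

Load 1 — applied couple M₀=-13 kN·m at a=12 m (b=L-a=8):
  R_A = 6M₀ab/L³ = 6·(-13)·12·8/20³ = -117/125 kN
  M_A = M₀b(2a-b)/L² = (-13)·8·(2·12-8)/20² = -104/25 kN·m
  R_B = -6M₀ab/L³ = -6·(-13)·12·8/20³ = 117/125 kN
  M_B = M₀a(2b-a)/L² = (-13)·12·(2·8-12)/20² = -39/25 kN·m
Load 2 — point force P=19 kN at a=40/3 m (b=L-a=20/3):
  R_A = Pb²(3a+b)/L³ = 19·(20/3)²·(3·(40/3)+(20/3))/20³ = 133/27 kN
  M_A = Pab²/L² = 19·(40/3)·(20/3)²/20² = 760/27 kN·m
  R_B = Pa²(a+3b)/L³ = 19·(40/3)²·((40/3)+3·(20/3))/20³ = 380/27 kN
  M_B = -Pa²b/L² = -19·(40/3)²·(20/3)/20² = -1520/27 kN·m
Load 3 — triangular load w₀=20 kN/m (0→w₀ over full span):
  R_A = 3w₀L/20 = 3·20·20/20 = 60 kN
  M_A = w₀L²/30 = 20·20²/30 = 800/3 kN·m
  R_B = 7w₀L/20 = 7·20·20/20 = 140 kN
  M_B = -w₀L²/20 = -20·20²/20 = -400 kN·m
Superposition: R_A = 215966/3375 kN, M_A = 196192/675 kN·m, R_B = 523159/3375 kN, M_B = -309053/675 kN·m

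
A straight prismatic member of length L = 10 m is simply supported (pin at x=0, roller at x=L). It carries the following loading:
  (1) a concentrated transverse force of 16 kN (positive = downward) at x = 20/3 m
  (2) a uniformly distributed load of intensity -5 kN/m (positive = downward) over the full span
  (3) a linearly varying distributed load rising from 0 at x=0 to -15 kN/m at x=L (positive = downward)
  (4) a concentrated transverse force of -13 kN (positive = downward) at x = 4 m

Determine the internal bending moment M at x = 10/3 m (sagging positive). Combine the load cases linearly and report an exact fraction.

Load 1 — point force P=16 kN at a=20/3 m (b=L-a=10/3):
  M_1 = Pbx/L  [x≤a] = 16·(10/3)·(10/3)/10 = 160/9 kN·m
Load 2 — uniform load w=-5 kN/m over full span:
  M_2 = wx(L-x)/2 = (-5)·(10/3)·(10-(10/3))/2 = -500/9 kN·m
Load 3 — triangular load w₀=-15 kN/m (0→w₀ over full span):
  M_3 = w₀Lx/6 - w₀x³/(6L) = (-15)·10·(10/3)/6 - (-15)·(10/3)³/(6·10) = -2000/27 kN·m
Load 4 — point force P=-13 kN at a=4 m (b=L-a=6):
  M_4 = Pbx/L  [x≤a] = (-13)·6·(10/3)/10 = -26 kN·m
Superposition: M = Σ M_i = -3722/27 kN·m ≈ -137.851852 kN·m

M(10/3) = -3722/27 kN·m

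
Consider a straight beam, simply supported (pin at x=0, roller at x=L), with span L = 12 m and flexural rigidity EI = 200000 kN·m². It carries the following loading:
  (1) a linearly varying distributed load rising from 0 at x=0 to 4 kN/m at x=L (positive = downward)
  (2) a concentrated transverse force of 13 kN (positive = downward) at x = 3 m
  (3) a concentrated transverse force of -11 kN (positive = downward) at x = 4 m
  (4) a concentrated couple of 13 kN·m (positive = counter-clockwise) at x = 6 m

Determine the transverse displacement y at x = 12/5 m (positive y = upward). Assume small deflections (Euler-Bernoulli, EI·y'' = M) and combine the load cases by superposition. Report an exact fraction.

Load 1 — triangular load w₀=4 kN/m (0→w₀ over full span):
  y_1 = -w₀x(7L⁴-10L²x²+3x⁴)/(360LEI) = -4·(12/5)·(7·12⁴-10·12²·(12/5)²+3·(12/5)⁴)/(360·12·200000) = -74304/48828125 m
Load 2 — point force P=13 kN at a=3 m (b=L-a=9):
  y_2 = -Pbx(L²-b²-x²)/(6LEI)  [x≤a] = -13·9·(12/5)·(12²-9²-(12/5)²)/(6·12·200000) = -55809/50000000 m
Load 3 — point force P=-11 kN at a=4 m (b=L-a=8):
  y_3 = -Pbx(L²-b²-x²)/(6LEI)  [x≤a] = -(-11)·8·(12/5)·(12²-8²-(12/5)²)/(6·12·200000) = 1276/1171875 m
Load 4 — applied couple M₀=13 kN·m at a=6 m (b=L-a=6):
  y_4 = (M₀x³/(6L)+C₁x)/EI  [x≤a] with C₁=M₀(3b²-L²)/(6L)=-13/2 = (13·(12/5)³/(6·12)+(-13/2)·(12/5))/200000 = -819/12500000 m
Superposition: y = Σ y_i = -30273611/18750000000 m ≈ -0.001615 m

y(12/5) = -30273611/18750000000 m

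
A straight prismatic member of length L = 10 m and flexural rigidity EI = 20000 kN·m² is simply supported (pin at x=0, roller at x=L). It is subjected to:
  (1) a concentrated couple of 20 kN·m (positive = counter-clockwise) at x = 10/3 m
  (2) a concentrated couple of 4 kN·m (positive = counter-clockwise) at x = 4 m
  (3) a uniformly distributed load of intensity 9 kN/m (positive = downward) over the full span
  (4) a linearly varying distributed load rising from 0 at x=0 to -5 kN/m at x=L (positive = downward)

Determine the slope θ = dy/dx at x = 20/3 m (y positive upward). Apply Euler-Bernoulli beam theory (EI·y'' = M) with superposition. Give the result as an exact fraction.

Load 1 — applied couple M₀=20 kN·m at a=10/3 m (b=L-a=20/3):
  θ_1 = (M₀x²/(2L)-M₀(x-a)+C₁)/EI  [x>a] with C₁=M₀(3b²-L²)/(6L)=100/9 = (20·(20/3)²/(2·10)-20·((20/3)-(10/3))+(100/9))/20000 = -1/1800 rad
Load 2 — applied couple M₀=4 kN·m at a=4 m (b=L-a=6):
  θ_2 = (M₀x²/(2L)-M₀(x-a)+C₁)/EI  [x>a] with C₁=M₀(3b²-L²)/(6L)=8/15 = (4·(20/3)²/(2·10)-4·((20/3)-4)+(8/15))/20000 = -7/112500 rad
Load 3 — uniform load w=9 kN/m over full span:
  θ_3 = -w(L³-6Lx²+4x³)/(24EI) = -9·(10³-6·10·(20/3)²+4·(20/3)³)/(24·20000) = 13/1440 rad
Load 4 — triangular load w₀=-5 kN/m (0→w₀ over full span):
  θ_4 = -w₀(7L⁴-30L²x²+15x⁴)/(360LEI) = -(-5)·(7·10⁴-30·10²·(20/3)²+15·(20/3)⁴)/(360·10·20000) = -91/38880 rad
Superposition: θ = Σ θ_i = 4609/759375 rad ≈ 0.006069 rad

θ(20/3) = 4609/759375 rad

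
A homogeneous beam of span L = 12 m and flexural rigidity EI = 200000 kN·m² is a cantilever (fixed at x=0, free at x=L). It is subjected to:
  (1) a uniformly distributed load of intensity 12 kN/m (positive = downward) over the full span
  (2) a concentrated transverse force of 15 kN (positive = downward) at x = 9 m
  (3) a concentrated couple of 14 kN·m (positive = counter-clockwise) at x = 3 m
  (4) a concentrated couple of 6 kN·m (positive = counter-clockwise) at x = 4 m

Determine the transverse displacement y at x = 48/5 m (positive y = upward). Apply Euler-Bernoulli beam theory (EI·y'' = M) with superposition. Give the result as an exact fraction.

Load 1 — uniform load w=12 kN/m over full span:
  y_1 = -wx²(x²-4Lx+6L²)/(24EI) = -12·(48/5)²·((48/5)²-4·12·(48/5)+6·12²)/(24·200000) = -222912/1953125 m
Load 2 — point force P=15 kN at a=9 m (b=L-a=3):
  y_2 = -Pa²(3x-a)/(6EI)  [x>a] = -15·9²·(3·(48/5)-9)/(6·200000) = -8019/400000 m
Load 3 — applied couple M₀=14 kN·m at a=3 m (b=L-a=9):
  y_3 = M₀a(2x-a)/(2EI)  [x>a] = 14·3·(2·(48/5)-3)/(2·200000) = 1701/1000000 m
Load 4 — applied couple M₀=6 kN·m at a=4 m (b=L-a=8):
  y_4 = M₀a(2x-a)/(2EI)  [x>a] = 6·4·(2·(48/5)-4)/(2·200000) = 57/62500 m
Superposition: y = Σ y_i = -32891361/250000000 m ≈ -0.131565 m

y(48/5) = -32891361/250000000 m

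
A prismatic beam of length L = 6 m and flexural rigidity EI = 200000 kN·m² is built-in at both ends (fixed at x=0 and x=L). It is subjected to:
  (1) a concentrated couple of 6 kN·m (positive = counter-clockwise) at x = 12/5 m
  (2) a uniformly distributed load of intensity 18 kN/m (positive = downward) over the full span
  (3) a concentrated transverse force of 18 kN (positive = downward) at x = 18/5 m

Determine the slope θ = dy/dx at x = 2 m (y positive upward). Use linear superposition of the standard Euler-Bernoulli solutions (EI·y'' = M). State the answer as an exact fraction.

θ(2) = -957/6250000 rad

Load 1 — applied couple M₀=6 kN·m at a=12/5 m (b=L-a=18/5):
  θ_1 = (R_Ax²/2 - M_Ax)/EI  [x≤a] with R_A=36/25, M_A=18/25 = ((36/25)·2²/2 - (18/25)·2)/200000 = 9/1250000 rad
Load 2 — uniform load w=18 kN/m over full span:
  θ_2 = -wx(L-x)(L-2x)/(12EI) = -18·2·(6-2)·(6-2·2)/(12·200000) = -3/25000 rad
Load 3 — point force P=18 kN at a=18/5 m (b=L-a=12/5):
  θ_3 = -Pb²x(2aL-(3a+b)x)/(2L³EI)  [x≤a] = -18·(12/5)²·2·(2·(18/5)·6-(3·(18/5)+(12/5))·2)/(2·6³·200000) = -63/1562500 rad
Superposition: θ = Σ θ_i = -957/6250000 rad ≈ -0.000153 rad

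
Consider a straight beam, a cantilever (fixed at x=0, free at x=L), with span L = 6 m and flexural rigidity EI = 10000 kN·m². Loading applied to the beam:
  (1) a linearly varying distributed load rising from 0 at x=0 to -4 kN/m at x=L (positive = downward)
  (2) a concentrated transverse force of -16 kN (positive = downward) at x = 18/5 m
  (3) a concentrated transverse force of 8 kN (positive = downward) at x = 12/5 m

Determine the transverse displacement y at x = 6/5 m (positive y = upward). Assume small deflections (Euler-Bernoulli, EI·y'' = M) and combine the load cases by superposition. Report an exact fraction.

Load 1 — triangular load w₀=-4 kN/m (0→w₀ over full span):
  y_1 = (w₀Lx³/12-w₀L²x²/6-w₀x⁵/(120L))/EI = ((-4)·6·(6/5)³/12-(-4)·6²·(6/5)²/6-(-4)·(6/5)⁵/(120·6))/10000 = 60777/19531250 m
Load 2 — point force P=-16 kN at a=18/5 m (b=L-a=12/5):
  y_2 = -Px²(3a-x)/(6EI)  [x≤a] = -(-16)·(6/5)²·(3·(18/5)-(6/5))/(6·10000) = 288/78125 m
Load 3 — point force P=8 kN at a=12/5 m (b=L-a=18/5):
  y_3 = -Px²(3a-x)/(6EI)  [x≤a] = -8·(6/5)²·(3·(12/5)-(6/5))/(6·10000) = -18/15625 m
Superposition: y = Σ y_i = 110277/19531250 m ≈ 0.005646 m

y(6/5) = 110277/19531250 m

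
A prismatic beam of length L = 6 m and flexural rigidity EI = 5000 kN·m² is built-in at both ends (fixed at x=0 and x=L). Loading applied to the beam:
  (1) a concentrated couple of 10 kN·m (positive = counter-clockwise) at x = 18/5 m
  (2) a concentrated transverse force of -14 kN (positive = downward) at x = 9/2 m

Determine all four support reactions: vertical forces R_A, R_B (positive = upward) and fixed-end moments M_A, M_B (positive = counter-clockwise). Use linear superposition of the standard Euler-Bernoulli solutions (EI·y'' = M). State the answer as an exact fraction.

R_A = 17/80 kN, M_A = -59/80 kN·m, R_B = -1137/80 kN, M_B = 1041/80 kN·m

Load 1 — applied couple M₀=10 kN·m at a=18/5 m (b=L-a=12/5):
  R_A = 6M₀ab/L³ = 6·10·(18/5)·(12/5)/6³ = 12/5 kN
  M_A = M₀b(2a-b)/L² = 10·(12/5)·(2·(18/5)-(12/5))/6² = 16/5 kN·m
  R_B = -6M₀ab/L³ = -6·10·(18/5)·(12/5)/6³ = -12/5 kN
  M_B = M₀a(2b-a)/L² = 10·(18/5)·(2·(12/5)-(18/5))/6² = 6/5 kN·m
Load 2 — point force P=-14 kN at a=9/2 m (b=L-a=3/2):
  R_A = Pb²(3a+b)/L³ = (-14)·(3/2)²·(3·(9/2)+(3/2))/6³ = -35/16 kN
  M_A = Pab²/L² = (-14)·(9/2)·(3/2)²/6² = -63/16 kN·m
  R_B = Pa²(a+3b)/L³ = (-14)·(9/2)²·((9/2)+3·(3/2))/6³ = -189/16 kN
  M_B = -Pa²b/L² = -(-14)·(9/2)²·(3/2)/6² = 189/16 kN·m
Superposition: R_A = 17/80 kN, M_A = -59/80 kN·m, R_B = -1137/80 kN, M_B = 1041/80 kN·m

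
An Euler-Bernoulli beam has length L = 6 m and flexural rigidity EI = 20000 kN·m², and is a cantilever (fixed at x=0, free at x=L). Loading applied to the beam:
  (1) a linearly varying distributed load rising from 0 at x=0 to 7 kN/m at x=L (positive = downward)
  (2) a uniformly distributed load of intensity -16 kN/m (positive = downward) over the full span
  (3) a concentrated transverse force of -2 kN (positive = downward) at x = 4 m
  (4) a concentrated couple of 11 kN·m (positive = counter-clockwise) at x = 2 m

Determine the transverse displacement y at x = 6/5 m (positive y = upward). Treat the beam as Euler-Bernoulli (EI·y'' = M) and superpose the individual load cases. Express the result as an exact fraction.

y(6/5) = 136467/19531250 m

Load 1 — triangular load w₀=7 kN/m (0→w₀ over full span):
  y_1 = (w₀Lx³/12-w₀L²x²/6-w₀x⁵/(120L))/EI = (7·6·(6/5)³/12-7·6²·(6/5)²/6-7·(6/5)⁵/(120·6))/20000 = -425439/156250000 m
Load 2 — uniform load w=-16 kN/m over full span:
  y_2 = -wx²(x²-4Lx+6L²)/(24EI) = -(-16)·(6/5)²·((6/5)²-4·6·(6/5)+6·6²)/(24·20000) = 3537/390625 m
Load 3 — point force P=-2 kN at a=4 m (b=L-a=2):
  y_3 = -Px²(3a-x)/(6EI)  [x≤a] = -(-2)·(6/5)²·(3·4-(6/5))/(6·20000) = 81/312500 m
Load 4 — applied couple M₀=11 kN·m at a=2 m (b=L-a=4):
  y_4 = M₀x²/(2EI)  [x≤a] = 11·(6/5)²/(2·20000) = 99/250000 m
Superposition: y = Σ y_i = 136467/19531250 m ≈ 0.006987 m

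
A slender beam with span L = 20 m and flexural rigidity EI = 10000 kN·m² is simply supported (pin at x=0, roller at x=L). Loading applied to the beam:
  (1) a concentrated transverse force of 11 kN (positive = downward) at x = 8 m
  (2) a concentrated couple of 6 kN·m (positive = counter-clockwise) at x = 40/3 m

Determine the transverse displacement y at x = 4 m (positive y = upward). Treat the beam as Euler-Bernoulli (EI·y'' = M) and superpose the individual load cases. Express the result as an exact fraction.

y(4) = -1037/9375 m

Load 1 — point force P=11 kN at a=8 m (b=L-a=12):
  y_1 = -Pbx(L²-b²-x²)/(6LEI)  [x≤a] = -11·12·4·(20²-12²-4²)/(6·20·10000) = -66/625 m
Load 2 — applied couple M₀=6 kN·m at a=40/3 m (b=L-a=20/3):
  y_2 = (M₀x³/(6L)+C₁x)/EI  [x≤a] with C₁=M₀(3b²-L²)/(6L)=-40/3 = (6·4³/(6·20)+(-40/3)·4)/10000 = -47/9375 m
Superposition: y = Σ y_i = -1037/9375 m ≈ -0.110613 m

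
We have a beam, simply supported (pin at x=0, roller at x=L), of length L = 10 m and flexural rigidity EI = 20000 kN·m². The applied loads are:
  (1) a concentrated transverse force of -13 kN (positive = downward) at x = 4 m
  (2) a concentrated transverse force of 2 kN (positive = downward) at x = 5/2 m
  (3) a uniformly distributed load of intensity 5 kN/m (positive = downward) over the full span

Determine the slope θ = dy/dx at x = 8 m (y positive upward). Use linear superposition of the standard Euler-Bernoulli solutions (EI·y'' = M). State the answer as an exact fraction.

θ(8) = 8753/1600000 rad

Load 1 — point force P=-13 kN at a=4 m (b=L-a=6):
  θ_1 = -Pa(2L²-6Lx+3x²+a²)/(6LEI)  [x>a] = -(-13)·4·(2·10²-6·10·8+3·8²+4²)/(6·10·20000) = -39/12500 rad
Load 2 — point force P=2 kN at a=5/2 m (b=L-a=15/2):
  θ_2 = -Pa(2L²-6Lx+3x²+a²)/(6LEI)  [x>a] = -2·(5/2)·(2·10²-6·10·8+3·8²+(5/2)²)/(6·10·20000) = 109/320000 rad
Load 3 — uniform load w=5 kN/m over full span:
  θ_3 = -w(L³-6Lx²+4x³)/(24EI) = -5·(10³-6·10·8²+4·8³)/(24·20000) = 33/4000 rad
Superposition: θ = Σ θ_i = 8753/1600000 rad ≈ 0.005471 rad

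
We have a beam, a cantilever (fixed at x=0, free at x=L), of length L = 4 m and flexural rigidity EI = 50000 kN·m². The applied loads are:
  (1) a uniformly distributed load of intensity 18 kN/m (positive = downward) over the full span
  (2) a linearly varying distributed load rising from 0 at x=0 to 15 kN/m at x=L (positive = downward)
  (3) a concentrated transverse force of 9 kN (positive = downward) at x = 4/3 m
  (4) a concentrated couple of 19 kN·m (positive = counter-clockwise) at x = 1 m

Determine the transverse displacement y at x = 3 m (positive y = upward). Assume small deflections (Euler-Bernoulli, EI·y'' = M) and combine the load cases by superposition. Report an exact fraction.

y(3) = -170003/14400000 m

Load 1 — uniform load w=18 kN/m over full span:
  y_1 = -wx²(x²-4Lx+6L²)/(24EI) = -18·3²·(3²-4·4·3+6·4²)/(24·50000) = -1539/200000 m
Load 2 — triangular load w₀=15 kN/m (0→w₀ over full span):
  y_2 = (w₀Lx³/12-w₀L²x²/6-w₀x⁵/(120L))/EI = (15·4·3³/12-15·4²·3²/6-15·3⁵/(120·4))/50000 = -7443/1600000 m
Load 3 — point force P=9 kN at a=4/3 m (b=L-a=8/3):
  y_3 = -Pa²(3x-a)/(6EI)  [x>a] = -9·(4/3)²·(3·3-(4/3))/(6·50000) = -23/56250 m
Load 4 — applied couple M₀=19 kN·m at a=1 m (b=L-a=3):
  y_4 = M₀a(2x-a)/(2EI)  [x>a] = 19·1·(2·3-1)/(2·50000) = 19/20000 m
Superposition: y = Σ y_i = -170003/14400000 m ≈ -0.011806 m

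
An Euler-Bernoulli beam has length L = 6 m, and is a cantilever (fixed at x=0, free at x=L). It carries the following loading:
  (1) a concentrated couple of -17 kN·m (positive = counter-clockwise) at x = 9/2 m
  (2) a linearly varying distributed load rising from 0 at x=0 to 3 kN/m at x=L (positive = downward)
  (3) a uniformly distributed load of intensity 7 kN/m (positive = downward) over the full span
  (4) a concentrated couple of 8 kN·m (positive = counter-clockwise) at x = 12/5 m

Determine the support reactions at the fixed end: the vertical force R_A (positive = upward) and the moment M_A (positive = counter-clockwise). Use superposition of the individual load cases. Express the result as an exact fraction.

R_A = 51 kN, M_A = 171 kN·m

Load 1 — applied couple M₀=-17 kN·m at a=9/2 m (b=L-a=3/2):
  R_A = 0 kN
  M_A = -M₀ = -(-17) = 17 kN·m
Load 2 — triangular load w₀=3 kN/m (0→w₀ over full span):
  R_A = w₀L/2 = 3·6/2 = 9 kN
  M_A = w₀L²/3 = 3·6²/3 = 36 kN·m
Load 3 — uniform load w=7 kN/m over full span:
  R_A = wL = 7·6 = 42 kN
  M_A = wL²/2 = 7·6²/2 = 126 kN·m
Load 4 — applied couple M₀=8 kN·m at a=12/5 m (b=L-a=18/5):
  R_A = 0 kN
  M_A = -M₀ = -8 kN·m
Superposition: R_A = 51 kN, M_A = 171 kN·m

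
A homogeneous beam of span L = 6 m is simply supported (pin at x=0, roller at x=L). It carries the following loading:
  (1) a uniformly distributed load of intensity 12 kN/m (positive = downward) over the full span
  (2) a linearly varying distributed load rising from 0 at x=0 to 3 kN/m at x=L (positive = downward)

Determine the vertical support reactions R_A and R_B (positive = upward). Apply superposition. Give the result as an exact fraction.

R_A = 39 kN, R_B = 42 kN

Load 1 — uniform load w=12 kN/m over full span:
  R_A = wL/2 = 12·6/2 = 36 kN
  R_B = wL/2 = 12·6/2 = 36 kN
Load 2 — triangular load w₀=3 kN/m (0→w₀ over full span):
  R_A = w₀L/6 = 3·6/6 = 3 kN
  R_B = w₀L/3 = 3·6/3 = 6 kN
Superposition: R_A = 39 kN, R_B = 42 kN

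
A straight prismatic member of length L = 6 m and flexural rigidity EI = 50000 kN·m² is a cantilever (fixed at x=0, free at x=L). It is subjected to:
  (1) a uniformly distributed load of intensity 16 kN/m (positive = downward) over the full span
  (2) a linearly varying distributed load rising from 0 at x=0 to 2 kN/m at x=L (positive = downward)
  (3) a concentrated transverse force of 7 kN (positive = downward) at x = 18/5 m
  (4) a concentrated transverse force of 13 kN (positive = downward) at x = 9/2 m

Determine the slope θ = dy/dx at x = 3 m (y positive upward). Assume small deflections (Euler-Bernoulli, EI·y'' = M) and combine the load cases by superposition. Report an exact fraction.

θ(3) = -28449/2000000 rad

Load 1 — uniform load w=16 kN/m over full span:
  θ_1 = -wx(x²-3Lx+3L²)/(6EI) = -16·3·(3²-3·6·3+3·6²)/(6·50000) = -63/6250 rad
Load 2 — triangular load w₀=2 kN/m (0→w₀ over full span):
  θ_2 = (w₀Lx²/4-w₀L²x/3-w₀x⁴/(24L))/EI = (2·6·3²/4-2·6²·3/3-2·3⁴/(24·6))/50000 = -369/400000 rad
Load 3 — point force P=7 kN at a=18/5 m (b=L-a=12/5):
  θ_3 = -Px(2a-x)/(2EI)  [x≤a] = -7·3·(2·(18/5)-3)/(2·50000) = -441/500000 rad
Load 4 — point force P=13 kN at a=9/2 m (b=L-a=3/2):
  θ_4 = -Px(2a-x)/(2EI)  [x≤a] = -13·3·(2·(9/2)-3)/(2·50000) = -117/50000 rad
Superposition: θ = Σ θ_i = -28449/2000000 rad ≈ -0.014224 rad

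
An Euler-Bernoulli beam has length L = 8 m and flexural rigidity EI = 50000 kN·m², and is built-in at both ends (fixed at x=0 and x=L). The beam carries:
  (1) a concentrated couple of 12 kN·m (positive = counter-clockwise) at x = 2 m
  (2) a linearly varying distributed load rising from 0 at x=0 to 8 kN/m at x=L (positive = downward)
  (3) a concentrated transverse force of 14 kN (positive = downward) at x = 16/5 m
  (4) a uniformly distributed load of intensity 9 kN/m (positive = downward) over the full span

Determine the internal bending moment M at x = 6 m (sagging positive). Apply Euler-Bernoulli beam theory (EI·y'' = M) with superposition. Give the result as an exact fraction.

Load 1 — applied couple M₀=12 kN·m at a=2 m (b=L-a=6):
  M_1 = R_Ax - M_A - M₀  [x>a] with R_A=27/16, M_A=-9/4 = (27/16)·6 - (-9/4) - 12 = 3/8 kN·m
Load 2 — triangular load w₀=8 kN/m (0→w₀ over full span):
  M_2 = 3w₀Lx/20 - w₀L²/30 - w₀x³/(6L) = 3·8·8·6/20 - 8·8²/30 - 8·6³/(6·8) = 68/15 kN·m
Load 3 — point force P=14 kN at a=16/5 m (b=L-a=24/5):
  M_3 = Pa²(a+3b)(L-x)/L³ - Pa²b/L²  [x>a] = 14·(16/5)²·((16/5)+3·(24/5))·(8-6)/8³ - 14·(16/5)²·(24/5)/8² = -112/125 kN·m
Load 4 — uniform load w=9 kN/m over full span:
  M_4 = wLx/2 - wL²/12 - wx²/2 = 9·8·6/2 - 9·8²/12 - 9·6²/2 = 6 kN·m
Superposition: M = Σ M_i = 30037/3000 kN·m ≈ 10.012333 kN·m

M(6) = 30037/3000 kN·m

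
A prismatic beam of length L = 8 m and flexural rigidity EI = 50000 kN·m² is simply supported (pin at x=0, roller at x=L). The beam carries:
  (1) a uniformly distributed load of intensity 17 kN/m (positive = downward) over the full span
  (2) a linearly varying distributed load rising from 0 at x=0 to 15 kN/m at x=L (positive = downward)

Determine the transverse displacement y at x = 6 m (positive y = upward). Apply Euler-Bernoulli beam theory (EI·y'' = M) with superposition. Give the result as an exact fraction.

y(6) = -1887/100000 m

Load 1 — uniform load w=17 kN/m over full span:
  y_1 = -wx(L³-2Lx²+x³)/(24EI) = -17·6·(8³-2·8·6²+6³)/(24·50000) = -323/25000 m
Load 2 — triangular load w₀=15 kN/m (0→w₀ over full span):
  y_2 = -w₀x(7L⁴-10L²x²+3x⁴)/(360LEI) = -15·6·(7·8⁴-10·8²·6²+3·6⁴)/(360·8·50000) = -119/20000 m
Superposition: y = Σ y_i = -1887/100000 m ≈ -0.018870 m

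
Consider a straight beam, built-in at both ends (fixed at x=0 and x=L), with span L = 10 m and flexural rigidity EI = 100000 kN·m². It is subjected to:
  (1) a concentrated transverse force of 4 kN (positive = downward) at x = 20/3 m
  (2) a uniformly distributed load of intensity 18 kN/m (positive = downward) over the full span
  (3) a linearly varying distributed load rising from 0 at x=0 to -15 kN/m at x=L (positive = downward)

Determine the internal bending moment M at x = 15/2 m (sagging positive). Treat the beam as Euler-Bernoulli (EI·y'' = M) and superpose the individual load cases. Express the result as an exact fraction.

M(15/2) = 6005/864 kN·m

Load 1 — point force P=4 kN at a=20/3 m (b=L-a=10/3):
  M_1 = Pa²(a+3b)(L-x)/L³ - Pa²b/L²  [x>a] = 4·(20/3)²·((20/3)+3·(10/3))·(10-(15/2))/10³ - 4·(20/3)²·(10/3)/10² = 40/27 kN·m
Load 2 — uniform load w=18 kN/m over full span:
  M_2 = wLx/2 - wL²/12 - wx²/2 = 18·10·(15/2)/2 - 18·10²/12 - 18·(15/2)²/2 = 75/4 kN·m
Load 3 — triangular load w₀=-15 kN/m (0→w₀ over full span):
  M_3 = 3w₀Lx/20 - w₀L²/30 - w₀x³/(6L) = 3·(-15)·10·(15/2)/20 - (-15)·10²/30 - (-15)·(15/2)³/(6·10) = -425/32 kN·m
Superposition: M = Σ M_i = 6005/864 kN·m ≈ 6.950231 kN·m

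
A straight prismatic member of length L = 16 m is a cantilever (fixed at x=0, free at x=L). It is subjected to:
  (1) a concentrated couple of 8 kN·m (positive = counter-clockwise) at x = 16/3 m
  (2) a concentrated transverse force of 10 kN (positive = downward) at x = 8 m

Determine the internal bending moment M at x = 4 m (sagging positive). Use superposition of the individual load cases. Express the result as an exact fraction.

Load 1 — applied couple M₀=8 kN·m at a=16/3 m (b=L-a=32/3):
  M_1 = M₀  [x≤a] = 8 = 8 kN·m
Load 2 — point force P=10 kN at a=8 m (b=L-a=8):
  M_2 = -P(a-x)  [x≤a] = -10·(8-4) = -40 kN·m
Superposition: M = Σ M_i = -32 kN·m ≈ -32.000000 kN·m

M(4) = -32 kN·m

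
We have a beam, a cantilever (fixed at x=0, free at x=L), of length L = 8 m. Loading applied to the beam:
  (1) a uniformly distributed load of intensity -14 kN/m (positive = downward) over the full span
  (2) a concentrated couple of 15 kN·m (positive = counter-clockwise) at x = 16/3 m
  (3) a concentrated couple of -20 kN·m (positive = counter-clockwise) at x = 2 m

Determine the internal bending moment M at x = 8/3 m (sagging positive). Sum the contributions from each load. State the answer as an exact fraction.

M(8/3) = 1927/9 kN·m

Load 1 — uniform load w=-14 kN/m over full span:
  M_1 = -w(L-x)²/2 = -(-14)·(8-(8/3))²/2 = 1792/9 kN·m
Load 2 — applied couple M₀=15 kN·m at a=16/3 m (b=L-a=8/3):
  M_2 = M₀  [x≤a] = 15 = 15 kN·m
Load 3 — applied couple M₀=-20 kN·m at a=2 m (b=L-a=6):
  M_3 = 0  [x>a] = 0 kN·m
Superposition: M = Σ M_i = 1927/9 kN·m ≈ 214.111111 kN·m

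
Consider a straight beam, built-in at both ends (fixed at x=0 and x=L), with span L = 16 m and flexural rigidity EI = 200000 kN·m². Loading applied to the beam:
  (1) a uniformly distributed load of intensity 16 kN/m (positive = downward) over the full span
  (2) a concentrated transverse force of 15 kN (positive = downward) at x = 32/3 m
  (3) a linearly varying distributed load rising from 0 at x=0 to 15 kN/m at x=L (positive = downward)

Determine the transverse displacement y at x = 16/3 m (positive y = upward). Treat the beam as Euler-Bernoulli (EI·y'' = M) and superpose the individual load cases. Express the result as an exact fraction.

y(16/3) = -37088/2278125 m

Load 1 — uniform load w=16 kN/m over full span:
  y_1 = -wx²(L-x)²/(24EI) = -16·(16/3)²·(16-(16/3))²/(24·200000) = -8192/759375 m
Load 2 — point force P=15 kN at a=32/3 m (b=L-a=16/3):
  y_2 = -Pb²x²(3aL-(3a+b)x)/(6L³EI)  [x≤a] = -15·(16/3)²·(16/3)²·(3·(32/3)·16-(3·(32/3)+(16/3))·(16/3))/(6·16³·200000) = -352/455625 m
Load 3 — triangular load w₀=15 kN/m (0→w₀ over full span):
  y_3 = -w₀x²(L-x)²(x+2L)/(120LEI) = -15·(16/3)²·(16-(16/3))²·((16/3)+2·16)/(120·16·200000) = -3584/759375 m
Superposition: y = Σ y_i = -37088/2278125 m ≈ -0.016280 m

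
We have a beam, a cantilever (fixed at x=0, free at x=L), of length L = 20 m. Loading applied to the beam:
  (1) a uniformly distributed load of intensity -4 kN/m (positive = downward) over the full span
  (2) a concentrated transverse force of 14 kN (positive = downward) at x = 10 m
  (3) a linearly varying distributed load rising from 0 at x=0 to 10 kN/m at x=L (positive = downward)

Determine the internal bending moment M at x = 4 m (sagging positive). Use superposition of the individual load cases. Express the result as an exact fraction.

M(4) = -1532/3 kN·m

Load 1 — uniform load w=-4 kN/m over full span:
  M_1 = -w(L-x)²/2 = -(-4)·(20-4)²/2 = 512 kN·m
Load 2 — point force P=14 kN at a=10 m (b=L-a=10):
  M_2 = -P(a-x)  [x≤a] = -14·(10-4) = -84 kN·m
Load 3 — triangular load w₀=10 kN/m (0→w₀ over full span):
  M_3 = w₀Lx/2 - w₀L²/3 - w₀x³/(6L) = 10·20·4/2 - 10·20²/3 - 10·4³/(6·20) = -2816/3 kN·m
Superposition: M = Σ M_i = -1532/3 kN·m ≈ -510.666667 kN·m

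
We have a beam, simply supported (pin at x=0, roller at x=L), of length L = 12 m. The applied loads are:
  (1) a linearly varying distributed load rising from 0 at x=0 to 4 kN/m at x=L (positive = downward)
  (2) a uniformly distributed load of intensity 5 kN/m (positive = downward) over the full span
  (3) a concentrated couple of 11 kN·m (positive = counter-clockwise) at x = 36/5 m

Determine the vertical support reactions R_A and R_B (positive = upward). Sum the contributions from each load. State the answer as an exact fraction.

R_A = 467/12 kN, R_B = 541/12 kN

Load 1 — triangular load w₀=4 kN/m (0→w₀ over full span):
  R_A = w₀L/6 = 4·12/6 = 8 kN
  R_B = w₀L/3 = 4·12/3 = 16 kN
Load 2 — uniform load w=5 kN/m over full span:
  R_A = wL/2 = 5·12/2 = 30 kN
  R_B = wL/2 = 5·12/2 = 30 kN
Load 3 — applied couple M₀=11 kN·m at a=36/5 m (b=L-a=24/5):
  R_A = M₀/L = 11/12 kN
  R_B = -M₀/L = -11/12 kN
Superposition: R_A = 467/12 kN, R_B = 541/12 kN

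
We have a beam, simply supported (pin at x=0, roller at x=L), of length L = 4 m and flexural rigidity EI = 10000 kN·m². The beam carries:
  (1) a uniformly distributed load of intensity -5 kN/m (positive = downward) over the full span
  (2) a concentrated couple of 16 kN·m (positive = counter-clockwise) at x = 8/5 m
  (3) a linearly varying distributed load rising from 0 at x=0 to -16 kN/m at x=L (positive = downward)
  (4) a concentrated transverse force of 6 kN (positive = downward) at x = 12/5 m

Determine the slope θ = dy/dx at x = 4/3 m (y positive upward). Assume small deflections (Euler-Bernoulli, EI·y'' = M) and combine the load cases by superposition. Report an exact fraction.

Load 1 — uniform load w=-5 kN/m over full span:
  θ_1 = -w(L³-6Lx²+4x³)/(24EI) = -(-5)·(4³-6·4·(4/3)²+4·(4/3)³)/(24·10000) = 13/20250 rad
Load 2 — applied couple M₀=16 kN·m at a=8/5 m (b=L-a=12/5):
  θ_2 = (M₀x²/(2L)+C₁)/EI  [x≤a] with C₁=M₀(3b²-L²)/(6L)=64/75 = (16·(4/3)²/(2·4)+(64/75))/10000 = 62/140625 rad
Load 3 — triangular load w₀=-16 kN/m (0→w₀ over full span):
  θ_3 = -w₀(7L⁴-30L²x²+15x⁴)/(360LEI) = -(-16)·(7·4⁴-30·4²·(4/3)²+15·(4/3)⁴)/(360·4·10000) = 832/759375 rad
Load 4 — point force P=6 kN at a=12/5 m (b=L-a=8/5):
  θ_4 = -Pb(L²-b²-3x²)/(6LEI)  [x≤a] = -6·(8/5)·(4²-(8/5)²-3·(4/3)²)/(6·4·10000) = -76/234375 rad
Superposition: θ = Σ θ_i = 70403/37968750 rad ≈ 0.001854 rad

θ(4/3) = 70403/37968750 rad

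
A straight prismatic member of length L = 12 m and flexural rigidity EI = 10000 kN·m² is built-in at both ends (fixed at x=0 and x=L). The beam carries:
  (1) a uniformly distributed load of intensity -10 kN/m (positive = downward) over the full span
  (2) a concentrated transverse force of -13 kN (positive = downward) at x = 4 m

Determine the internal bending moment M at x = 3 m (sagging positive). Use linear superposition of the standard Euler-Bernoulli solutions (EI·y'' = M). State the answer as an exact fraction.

M(3) = -187/9 kN·m

Load 1 — uniform load w=-10 kN/m over full span:
  M_1 = wLx/2 - wL²/12 - wx²/2 = (-10)·12·3/2 - (-10)·12²/12 - (-10)·3²/2 = -15 kN·m
Load 2 — point force P=-13 kN at a=4 m (b=L-a=8):
  M_2 = Pb²(3a+b)x/L³ - Pab²/L²  [x≤a] = (-13)·8²·(3·4+8)·3/12³ - (-13)·4·8²/12² = -52/9 kN·m
Superposition: M = Σ M_i = -187/9 kN·m ≈ -20.777778 kN·m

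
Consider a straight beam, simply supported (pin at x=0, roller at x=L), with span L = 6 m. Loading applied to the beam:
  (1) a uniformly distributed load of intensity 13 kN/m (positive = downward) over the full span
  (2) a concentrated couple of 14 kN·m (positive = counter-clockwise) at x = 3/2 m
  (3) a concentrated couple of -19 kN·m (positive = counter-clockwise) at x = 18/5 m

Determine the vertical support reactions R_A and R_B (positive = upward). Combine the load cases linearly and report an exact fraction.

R_A = 229/6 kN, R_B = 239/6 kN

Load 1 — uniform load w=13 kN/m over full span:
  R_A = wL/2 = 13·6/2 = 39 kN
  R_B = wL/2 = 13·6/2 = 39 kN
Load 2 — applied couple M₀=14 kN·m at a=3/2 m (b=L-a=9/2):
  R_A = M₀/L = 14/6 = 7/3 kN
  R_B = -M₀/L = -14/6 = -7/3 kN
Load 3 — applied couple M₀=-19 kN·m at a=18/5 m (b=L-a=12/5):
  R_A = M₀/L = (-19)/6 = -19/6 kN
  R_B = -M₀/L = -(-19)/6 = 19/6 kN
Superposition: R_A = 229/6 kN, R_B = 239/6 kN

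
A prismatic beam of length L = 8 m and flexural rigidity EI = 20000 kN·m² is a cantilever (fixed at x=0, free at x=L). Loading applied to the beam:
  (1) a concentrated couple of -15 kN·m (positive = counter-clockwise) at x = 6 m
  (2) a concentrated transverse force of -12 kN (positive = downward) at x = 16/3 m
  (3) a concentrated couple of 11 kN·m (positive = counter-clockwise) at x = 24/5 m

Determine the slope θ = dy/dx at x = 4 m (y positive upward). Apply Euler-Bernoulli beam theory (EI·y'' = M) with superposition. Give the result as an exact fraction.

Load 1 — applied couple M₀=-15 kN·m at a=6 m (b=L-a=2):
  θ_1 = M₀x/EI  [x≤a] = (-15)·4/20000 = -3/1000 rad
Load 2 — point force P=-12 kN at a=16/3 m (b=L-a=8/3):
  θ_2 = -Px(2a-x)/(2EI)  [x≤a] = -(-12)·4·(2·(16/3)-4)/(2·20000) = 1/125 rad
Load 3 — applied couple M₀=11 kN·m at a=24/5 m (b=L-a=16/5):
  θ_3 = M₀x/EI  [x≤a] = 11·4/20000 = 11/5000 rad
Superposition: θ = Σ θ_i = 9/1250 rad ≈ 0.007200 rad

θ(4) = 9/1250 rad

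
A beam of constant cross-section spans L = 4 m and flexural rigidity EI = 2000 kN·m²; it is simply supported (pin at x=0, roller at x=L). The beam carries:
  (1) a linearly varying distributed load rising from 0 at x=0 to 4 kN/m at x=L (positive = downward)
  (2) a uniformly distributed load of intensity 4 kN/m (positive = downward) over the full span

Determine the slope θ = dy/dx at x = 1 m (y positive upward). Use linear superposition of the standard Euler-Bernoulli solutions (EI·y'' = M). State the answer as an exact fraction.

Load 1 — triangular load w₀=4 kN/m (0→w₀ over full span):
  θ_1 = -w₀(7L⁴-30L²x²+15x⁴)/(360LEI) = -4·(7·4⁴-30·4²·1²+15·1⁴)/(360·4·2000) = -1327/720000 rad
Load 2 — uniform load w=4 kN/m over full span:
  θ_2 = -w(L³-6Lx²+4x³)/(24EI) = -4·(4³-6·4·1²+4·1³)/(24·2000) = -11/3000 rad
Superposition: θ = Σ θ_i = -3967/720000 rad ≈ -0.005510 rad

θ(1) = -3967/720000 rad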